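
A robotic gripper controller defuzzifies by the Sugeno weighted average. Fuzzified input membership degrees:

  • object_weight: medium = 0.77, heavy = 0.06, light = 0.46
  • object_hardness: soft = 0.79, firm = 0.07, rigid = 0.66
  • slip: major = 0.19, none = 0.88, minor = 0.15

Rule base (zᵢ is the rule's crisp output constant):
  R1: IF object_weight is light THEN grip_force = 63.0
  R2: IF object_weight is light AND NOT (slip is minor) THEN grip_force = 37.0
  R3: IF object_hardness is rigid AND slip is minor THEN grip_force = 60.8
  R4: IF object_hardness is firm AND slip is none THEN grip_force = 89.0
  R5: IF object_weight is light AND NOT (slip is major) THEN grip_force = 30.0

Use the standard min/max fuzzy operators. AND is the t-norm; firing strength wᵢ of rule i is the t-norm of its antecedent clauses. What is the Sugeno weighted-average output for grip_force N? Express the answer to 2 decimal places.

R1 (z=63.0): light=0.46 → w = 0.46
R2 (z=37.0): light=0.46, ¬minor=1−0.15=0.85; AND[min(a, b)] → w = 0.46
R3 (z=60.8): rigid=0.66, minor=0.15; AND[min(a, b)] → w = 0.15
R4 (z=89.0): firm=0.07, none=0.88; AND[min(a, b)] → w = 0.07
R5 (z=30.0): light=0.46, ¬major=1−0.19=0.81; AND[min(a, b)] → w = 0.46
Weighted average = (0.46·63.0 + 0.46·37.0 + 0.15·60.8 + 0.07·89.0 + 0.46·30.0) / (0.46 + 0.46 + 0.15 + 0.07 + 0.46)
  = 75.1500 / 1.6000 = 46.97

46.97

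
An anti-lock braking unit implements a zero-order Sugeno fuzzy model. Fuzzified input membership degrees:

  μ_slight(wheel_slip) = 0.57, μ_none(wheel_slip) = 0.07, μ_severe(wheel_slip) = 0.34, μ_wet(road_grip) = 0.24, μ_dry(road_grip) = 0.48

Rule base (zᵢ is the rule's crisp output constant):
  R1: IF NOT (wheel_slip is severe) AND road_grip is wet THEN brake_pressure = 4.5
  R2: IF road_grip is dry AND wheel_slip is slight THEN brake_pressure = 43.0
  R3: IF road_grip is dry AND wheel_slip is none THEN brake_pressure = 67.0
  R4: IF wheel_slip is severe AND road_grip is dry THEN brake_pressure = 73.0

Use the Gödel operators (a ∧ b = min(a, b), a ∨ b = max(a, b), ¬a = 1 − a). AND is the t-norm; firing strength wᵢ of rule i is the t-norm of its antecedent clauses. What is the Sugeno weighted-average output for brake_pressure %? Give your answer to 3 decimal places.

45.336

R1 (z=4.5): ¬severe=1−0.34=0.66, wet=0.24; AND[min(a, b)] → w = 0.24
R2 (z=43.0): dry=0.48, slight=0.57; AND[min(a, b)] → w = 0.48
R3 (z=67.0): dry=0.48, none=0.07; AND[min(a, b)] → w = 0.07
R4 (z=73.0): severe=0.34, dry=0.48; AND[min(a, b)] → w = 0.34
Weighted average = (0.24·4.5 + 0.48·43.0 + 0.07·67.0 + 0.34·73.0) / (0.24 + 0.48 + 0.07 + 0.34)
  = 51.2300 / 1.1300 = 45.336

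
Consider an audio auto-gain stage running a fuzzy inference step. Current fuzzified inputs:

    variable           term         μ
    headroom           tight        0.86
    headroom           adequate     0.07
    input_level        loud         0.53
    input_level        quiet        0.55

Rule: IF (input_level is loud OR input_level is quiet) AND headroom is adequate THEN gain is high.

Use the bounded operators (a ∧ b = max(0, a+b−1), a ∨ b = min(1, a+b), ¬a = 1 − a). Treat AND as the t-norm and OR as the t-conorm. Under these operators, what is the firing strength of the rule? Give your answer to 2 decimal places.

firing strength: (loud=0.53 OR quiet=0.55) = 1.00; AND[max(0, a+b−1)] with adequate=0.07 → w = 0.07

0.07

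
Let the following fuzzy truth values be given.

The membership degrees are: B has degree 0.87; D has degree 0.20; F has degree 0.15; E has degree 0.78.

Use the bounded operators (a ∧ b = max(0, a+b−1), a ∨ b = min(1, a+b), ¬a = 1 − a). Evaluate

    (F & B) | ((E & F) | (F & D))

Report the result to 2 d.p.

F & B = max(0, a+b−1) on (0.15, 0.87) = 0.02
E & F = max(0, a+b−1) on (0.78, 0.15) = 0.00
F & D = max(0, a+b−1) on (0.15, 0.20) = 0.00
(E & F) | (F & D) = min(1, a+b) on (0.00, 0.00) = 0.00
(F & B) | ((E & F) | (F & D)) = min(1, a+b) on (0.02, 0.00) = 0.02

0.02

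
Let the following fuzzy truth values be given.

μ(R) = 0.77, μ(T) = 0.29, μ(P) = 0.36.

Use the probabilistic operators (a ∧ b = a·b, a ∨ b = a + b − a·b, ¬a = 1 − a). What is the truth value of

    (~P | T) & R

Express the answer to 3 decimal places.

0.573

~P = 1 − 0.3600 = 0.6400
~P | T = a + b − a·b on (0.6400, 0.2900) = 0.7444
(~P | T) & R = a·b on (0.7444, 0.7700) = 0.5732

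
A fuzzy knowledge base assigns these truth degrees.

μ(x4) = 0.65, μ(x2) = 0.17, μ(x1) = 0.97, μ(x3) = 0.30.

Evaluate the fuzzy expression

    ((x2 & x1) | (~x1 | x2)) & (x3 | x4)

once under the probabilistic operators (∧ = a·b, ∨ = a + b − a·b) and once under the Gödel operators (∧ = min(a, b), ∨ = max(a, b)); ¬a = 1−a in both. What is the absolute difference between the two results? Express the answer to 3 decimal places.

Under probabilistic:
  x2 & x1 = a·b on (0.1700, 0.9700) = 0.1649
  ~x1 = 1 − 0.9700 = 0.0300
  ~x1 | x2 = a + b − a·b on (0.0300, 0.1700) = 0.1949
  (x2 & x1) | (~x1 | x2) = a + b − a·b on (0.1649, 0.1949) = 0.3277
  x3 | x4 = a + b − a·b on (0.3000, 0.6500) = 0.7550
  ((x2 & x1) | (~x1 | x2)) & (x3 | x4) = a·b on (0.3277, 0.7550) = 0.2474
  → value = 0.2474
Under Gödel:
  x2 & x1 = min(a, b) on (0.17, 0.97) = 0.17
  ~x1 = 1 − 0.97 = 0.03
  ~x1 | x2 = max(a, b) on (0.03, 0.17) = 0.17
  (x2 & x1) | (~x1 | x2) = max(a, b) on (0.17, 0.17) = 0.17
  x3 | x4 = max(a, b) on (0.30, 0.65) = 0.65
  ((x2 & x1) | (~x1 | x2)) & (x3 | x4) = min(a, b) on (0.17, 0.65) = 0.17
  → value = 0.1700
|0.2474 − 0.1700| = 0.077

0.077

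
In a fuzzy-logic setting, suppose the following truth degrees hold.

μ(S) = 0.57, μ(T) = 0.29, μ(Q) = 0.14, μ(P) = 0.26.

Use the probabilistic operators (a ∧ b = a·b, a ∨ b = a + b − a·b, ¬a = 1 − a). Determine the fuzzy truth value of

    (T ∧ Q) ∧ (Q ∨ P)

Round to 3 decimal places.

T ∧ Q = a·b on (0.2900, 0.1400) = 0.0406
Q ∨ P = a + b − a·b on (0.1400, 0.2600) = 0.3636
(T ∧ Q) ∧ (Q ∨ P) = a·b on (0.0406, 0.3636) = 0.0148

0.015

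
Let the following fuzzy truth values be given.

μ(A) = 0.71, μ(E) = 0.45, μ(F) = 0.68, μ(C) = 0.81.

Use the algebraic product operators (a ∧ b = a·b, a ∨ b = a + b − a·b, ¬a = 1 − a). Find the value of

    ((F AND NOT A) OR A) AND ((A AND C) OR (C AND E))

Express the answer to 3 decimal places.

NOT A = 1 − 0.7100 = 0.2900
F AND NOT A = a·b on (0.6800, 0.2900) = 0.1972
(F AND NOT A) OR A = a + b − a·b on (0.1972, 0.7100) = 0.7672
A AND C = a·b on (0.7100, 0.8100) = 0.5751
C AND E = a·b on (0.8100, 0.4500) = 0.3645
(A AND C) OR (C AND E) = a + b − a·b on (0.5751, 0.3645) = 0.7300
((F AND NOT A) OR A) AND ((A AND C) OR (C AND E)) = a·b on (0.7672, 0.7300) = 0.5600

0.560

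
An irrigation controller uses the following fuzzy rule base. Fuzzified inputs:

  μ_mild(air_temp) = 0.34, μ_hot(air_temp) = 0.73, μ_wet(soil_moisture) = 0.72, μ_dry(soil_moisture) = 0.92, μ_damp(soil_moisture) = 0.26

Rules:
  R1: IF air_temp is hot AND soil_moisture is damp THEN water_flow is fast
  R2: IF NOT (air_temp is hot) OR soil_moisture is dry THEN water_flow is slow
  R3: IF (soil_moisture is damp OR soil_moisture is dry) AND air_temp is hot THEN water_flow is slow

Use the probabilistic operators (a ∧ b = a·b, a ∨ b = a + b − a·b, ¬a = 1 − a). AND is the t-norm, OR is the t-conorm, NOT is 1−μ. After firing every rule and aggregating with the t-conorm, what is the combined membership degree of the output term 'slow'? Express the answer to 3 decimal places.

0.982

R1: hot=0.73, damp=0.26; AND[a·b] → w = 0.1898
R2: ¬hot=1−0.73=0.27, dry=0.92; OR[a + b − a·b] → w = 0.9416
R3: (damp=0.26 OR dry=0.92) = 0.9408; AND[a·b] with hot=0.73 → w = 0.6868
Rules with consequent 'slow': {R2, R3} → strengths 0.9416, 0.6868
Aggregate via t-conorm [a + b − a·b]: 0.9817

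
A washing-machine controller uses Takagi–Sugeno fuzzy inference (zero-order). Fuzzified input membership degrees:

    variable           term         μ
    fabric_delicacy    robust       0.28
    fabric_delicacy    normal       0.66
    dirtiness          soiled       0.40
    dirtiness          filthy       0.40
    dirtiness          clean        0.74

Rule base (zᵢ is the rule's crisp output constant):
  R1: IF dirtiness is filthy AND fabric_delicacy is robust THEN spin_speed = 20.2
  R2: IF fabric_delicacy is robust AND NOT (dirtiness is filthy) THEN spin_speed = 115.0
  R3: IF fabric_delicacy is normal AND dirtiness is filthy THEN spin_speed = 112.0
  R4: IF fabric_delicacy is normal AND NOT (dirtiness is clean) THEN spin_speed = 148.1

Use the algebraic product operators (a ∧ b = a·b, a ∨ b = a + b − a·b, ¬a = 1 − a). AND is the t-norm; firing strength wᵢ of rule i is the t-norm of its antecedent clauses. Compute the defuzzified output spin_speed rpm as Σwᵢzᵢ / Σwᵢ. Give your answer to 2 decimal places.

106.99

R1 (z=20.2): filthy=0.40, robust=0.28; AND[a·b] → w = 0.1120
R2 (z=115.0): robust=0.28, ¬filthy=1−0.40=0.60; AND[a·b] → w = 0.1680
R3 (z=112.0): normal=0.66, filthy=0.40; AND[a·b] → w = 0.2640
R4 (z=148.1): normal=0.66, ¬clean=1−0.74=0.26; AND[a·b] → w = 0.1716
Weighted average = (0.1120·20.2 + 0.1680·115.0 + 0.2640·112.0 + 0.1716·148.1) / (0.1120 + 0.1680 + 0.2640 + 0.1716)
  = 76.5644 / 0.7156 = 106.99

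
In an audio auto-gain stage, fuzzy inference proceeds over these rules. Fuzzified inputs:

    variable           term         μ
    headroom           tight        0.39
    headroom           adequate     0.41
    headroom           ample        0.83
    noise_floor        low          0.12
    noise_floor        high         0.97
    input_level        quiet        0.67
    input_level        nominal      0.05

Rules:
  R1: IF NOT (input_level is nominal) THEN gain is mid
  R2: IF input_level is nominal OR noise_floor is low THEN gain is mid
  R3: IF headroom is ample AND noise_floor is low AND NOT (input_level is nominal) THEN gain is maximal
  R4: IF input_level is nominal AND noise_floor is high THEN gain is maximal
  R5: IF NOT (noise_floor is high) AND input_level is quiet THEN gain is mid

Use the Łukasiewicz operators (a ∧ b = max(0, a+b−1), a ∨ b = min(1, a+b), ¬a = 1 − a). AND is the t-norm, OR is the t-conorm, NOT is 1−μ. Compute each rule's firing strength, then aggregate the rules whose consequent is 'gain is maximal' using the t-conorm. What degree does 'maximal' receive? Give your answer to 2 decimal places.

R1: ¬nominal=1−0.05=0.95 → w = 0.95
R2: nominal=0.05, low=0.12; OR[min(1, a+b)] → w = 0.17
R3: ample=0.83, low=0.12, ¬nominal=1−0.05=0.95; AND[max(0, a+b−1)] → w = 0.00
R4: nominal=0.05, high=0.97; AND[max(0, a+b−1)] → w = 0.02
R5: ¬high=1−0.97=0.03, quiet=0.67; AND[max(0, a+b−1)] → w = 0.00
Rules with consequent 'maximal': {R3, R4} → strengths 0.00, 0.02
Aggregate via t-conorm [min(1, a+b)]: 0.02

0.02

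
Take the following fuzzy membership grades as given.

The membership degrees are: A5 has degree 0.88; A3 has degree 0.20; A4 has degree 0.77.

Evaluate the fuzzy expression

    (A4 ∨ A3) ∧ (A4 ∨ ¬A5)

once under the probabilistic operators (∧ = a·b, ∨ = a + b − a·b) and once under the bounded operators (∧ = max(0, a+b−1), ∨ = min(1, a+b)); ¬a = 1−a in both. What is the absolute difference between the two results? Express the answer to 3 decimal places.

Under probabilistic:
  A4 ∨ A3 = a + b − a·b on (0.7700, 0.2000) = 0.8160
  ¬A5 = 1 − 0.8800 = 0.1200
  A4 ∨ ¬A5 = a + b − a·b on (0.7700, 0.1200) = 0.7976
  (A4 ∨ A3) ∧ (A4 ∨ ¬A5) = a·b on (0.8160, 0.7976) = 0.6508
  → value = 0.6508
Under bounded:
  A4 ∨ A3 = min(1, a+b) on (0.77, 0.20) = 0.97
  ¬A5 = 1 − 0.88 = 0.12
  A4 ∨ ¬A5 = min(1, a+b) on (0.77, 0.12) = 0.89
  (A4 ∨ A3) ∧ (A4 ∨ ¬A5) = max(0, a+b−1) on (0.97, 0.89) = 0.86
  → value = 0.8600
|0.6508 − 0.8600| = 0.209

0.209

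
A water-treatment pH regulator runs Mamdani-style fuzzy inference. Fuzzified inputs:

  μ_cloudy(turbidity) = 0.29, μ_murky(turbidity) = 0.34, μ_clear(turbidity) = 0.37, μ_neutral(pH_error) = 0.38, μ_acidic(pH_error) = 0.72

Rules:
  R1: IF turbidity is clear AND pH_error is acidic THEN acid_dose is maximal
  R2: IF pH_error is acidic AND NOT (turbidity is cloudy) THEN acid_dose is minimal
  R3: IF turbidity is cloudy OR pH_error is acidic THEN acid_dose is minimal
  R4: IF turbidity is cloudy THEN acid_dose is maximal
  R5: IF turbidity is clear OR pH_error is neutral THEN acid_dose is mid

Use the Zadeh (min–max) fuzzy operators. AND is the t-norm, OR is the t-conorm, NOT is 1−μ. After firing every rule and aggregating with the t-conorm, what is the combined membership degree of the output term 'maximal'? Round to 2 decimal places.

R1: clear=0.37, acidic=0.72; AND[min(a, b)] → w = 0.37
R2: acidic=0.72, ¬cloudy=1−0.29=0.71; AND[min(a, b)] → w = 0.71
R3: cloudy=0.29, acidic=0.72; OR[max(a, b)] → w = 0.72
R4: cloudy=0.29 → w = 0.29
R5: clear=0.37, neutral=0.38; OR[max(a, b)] → w = 0.38
Rules with consequent 'maximal': {R1, R4} → strengths 0.37, 0.29
Aggregate via t-conorm [max(a, b)]: 0.37

0.37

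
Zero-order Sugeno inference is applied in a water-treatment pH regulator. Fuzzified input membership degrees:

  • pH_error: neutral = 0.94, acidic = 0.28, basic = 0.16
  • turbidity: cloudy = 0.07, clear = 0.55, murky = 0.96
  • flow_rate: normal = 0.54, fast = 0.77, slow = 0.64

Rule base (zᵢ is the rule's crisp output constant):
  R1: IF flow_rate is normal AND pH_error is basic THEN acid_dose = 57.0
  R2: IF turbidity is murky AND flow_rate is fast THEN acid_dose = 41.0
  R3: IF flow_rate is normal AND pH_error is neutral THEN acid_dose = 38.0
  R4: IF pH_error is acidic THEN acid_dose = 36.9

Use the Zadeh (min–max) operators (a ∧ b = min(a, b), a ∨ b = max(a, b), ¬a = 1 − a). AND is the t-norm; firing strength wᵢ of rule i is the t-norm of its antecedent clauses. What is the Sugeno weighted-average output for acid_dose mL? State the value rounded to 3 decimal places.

R1 (z=57.0): normal=0.54, basic=0.16; AND[min(a, b)] → w = 0.16
R2 (z=41.0): murky=0.96, fast=0.77; AND[min(a, b)] → w = 0.77
R3 (z=38.0): normal=0.54, neutral=0.94; AND[min(a, b)] → w = 0.54
R4 (z=36.9): acidic=0.28 → w = 0.28
Weighted average = (0.16·57.0 + 0.77·41.0 + 0.54·38.0 + 0.28·36.9) / (0.16 + 0.77 + 0.54 + 0.28)
  = 71.5420 / 1.7500 = 40.881

40.881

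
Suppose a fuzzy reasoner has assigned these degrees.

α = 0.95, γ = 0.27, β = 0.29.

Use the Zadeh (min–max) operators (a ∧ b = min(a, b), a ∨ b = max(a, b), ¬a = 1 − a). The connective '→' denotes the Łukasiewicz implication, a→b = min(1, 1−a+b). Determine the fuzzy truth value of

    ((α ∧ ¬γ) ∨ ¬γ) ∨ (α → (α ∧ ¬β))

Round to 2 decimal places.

¬γ = 1 − 0.27 = 0.73
α ∧ ¬γ = min(a, b) on (0.95, 0.73) = 0.73
¬γ = 1 − 0.27 = 0.73
(α ∧ ¬γ) ∨ ¬γ = max(a, b) on (0.73, 0.73) = 0.73
¬β = 1 − 0.29 = 0.71
α ∧ ¬β = min(a, b) on (0.95, 0.71) = 0.71
α → (α ∧ ¬β)  [Łukasiewicz: min(1, 1−a+b)] with a=0.95, b=0.71 → 0.76
((α ∧ ¬γ) ∨ ¬γ) ∨ (α → (α ∧ ¬β)) = max(a, b) on (0.73, 0.76) = 0.76

0.76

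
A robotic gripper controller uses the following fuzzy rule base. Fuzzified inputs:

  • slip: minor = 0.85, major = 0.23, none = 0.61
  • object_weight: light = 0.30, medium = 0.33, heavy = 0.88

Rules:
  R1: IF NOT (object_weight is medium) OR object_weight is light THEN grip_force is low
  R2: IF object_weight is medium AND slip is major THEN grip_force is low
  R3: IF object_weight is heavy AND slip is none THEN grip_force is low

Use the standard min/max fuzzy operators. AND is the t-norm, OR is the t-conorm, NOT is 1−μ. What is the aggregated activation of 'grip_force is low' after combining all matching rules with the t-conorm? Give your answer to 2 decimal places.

R1: ¬medium=1−0.33=0.67, light=0.30; OR[max(a, b)] → w = 0.67
R2: medium=0.33, major=0.23; AND[min(a, b)] → w = 0.23
R3: heavy=0.88, none=0.61; AND[min(a, b)] → w = 0.61
Rules with consequent 'low': {R1, R2, R3} → strengths 0.67, 0.23, 0.61
Aggregate via t-conorm [max(a, b)]: 0.67

0.67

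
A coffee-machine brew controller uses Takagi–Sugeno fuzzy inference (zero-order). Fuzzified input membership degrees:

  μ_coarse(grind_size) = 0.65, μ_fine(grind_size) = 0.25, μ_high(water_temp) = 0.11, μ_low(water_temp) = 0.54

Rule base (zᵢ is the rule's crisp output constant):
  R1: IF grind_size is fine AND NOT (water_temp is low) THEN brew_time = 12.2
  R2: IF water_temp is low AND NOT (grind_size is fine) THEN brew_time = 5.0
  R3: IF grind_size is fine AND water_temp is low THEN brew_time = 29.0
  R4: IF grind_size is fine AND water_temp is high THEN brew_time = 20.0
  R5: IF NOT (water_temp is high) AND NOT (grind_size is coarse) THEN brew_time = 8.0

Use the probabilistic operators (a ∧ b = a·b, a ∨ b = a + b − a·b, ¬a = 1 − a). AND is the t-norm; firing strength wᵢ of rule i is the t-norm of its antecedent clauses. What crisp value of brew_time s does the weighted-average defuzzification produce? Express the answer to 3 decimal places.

10.448

R1 (z=12.2): fine=0.25, ¬low=1−0.54=0.46; AND[a·b] → w = 0.1150
R2 (z=5.0): low=0.54, ¬fine=1−0.25=0.75; AND[a·b] → w = 0.4050
R3 (z=29.0): fine=0.25, low=0.54; AND[a·b] → w = 0.1350
R4 (z=20.0): fine=0.25, high=0.11; AND[a·b] → w = 0.0275
R5 (z=8.0): ¬high=1−0.11=0.89, ¬coarse=1−0.65=0.35; AND[a·b] → w = 0.3115
Weighted average = (0.1150·12.2 + 0.4050·5.0 + 0.1350·29.0 + 0.0275·20.0 + 0.3115·8.0) / (0.1150 + 0.4050 + 0.1350 + 0.0275 + 0.3115)
  = 10.3850 / 0.9940 = 10.448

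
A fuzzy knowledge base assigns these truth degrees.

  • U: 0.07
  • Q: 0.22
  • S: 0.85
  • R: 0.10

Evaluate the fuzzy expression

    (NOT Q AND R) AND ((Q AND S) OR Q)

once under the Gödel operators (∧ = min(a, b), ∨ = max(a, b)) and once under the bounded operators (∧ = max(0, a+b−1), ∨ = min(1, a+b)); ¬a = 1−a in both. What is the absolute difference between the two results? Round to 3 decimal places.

0.100

Under Gödel:
  NOT Q = 1 − 0.22 = 0.78
  NOT Q AND R = min(a, b) on (0.78, 0.10) = 0.10
  Q AND S = min(a, b) on (0.22, 0.85) = 0.22
  (Q AND S) OR Q = max(a, b) on (0.22, 0.22) = 0.22
  (NOT Q AND R) AND ((Q AND S) OR Q) = min(a, b) on (0.10, 0.22) = 0.10
  → value = 0.1000
Under bounded:
  NOT Q = 1 − 0.22 = 0.78
  NOT Q AND R = max(0, a+b−1) on (0.78, 0.10) = 0.00
  Q AND S = max(0, a+b−1) on (0.22, 0.85) = 0.07
  (Q AND S) OR Q = min(1, a+b) on (0.07, 0.22) = 0.29
  (NOT Q AND R) AND ((Q AND S) OR Q) = max(0, a+b−1) on (0.00, 0.29) = 0.00
  → value = 0.0000
|0.1000 − 0.0000| = 0.100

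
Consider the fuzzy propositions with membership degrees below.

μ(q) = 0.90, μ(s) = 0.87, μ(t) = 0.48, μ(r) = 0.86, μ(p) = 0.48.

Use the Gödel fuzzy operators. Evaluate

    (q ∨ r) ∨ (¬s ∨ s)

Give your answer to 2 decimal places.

q ∨ r = max(a, b) on (0.90, 0.86) = 0.90
¬s = 1 − 0.87 = 0.13
¬s ∨ s = max(a, b) on (0.13, 0.87) = 0.87
(q ∨ r) ∨ (¬s ∨ s) = max(a, b) on (0.90, 0.87) = 0.90

0.90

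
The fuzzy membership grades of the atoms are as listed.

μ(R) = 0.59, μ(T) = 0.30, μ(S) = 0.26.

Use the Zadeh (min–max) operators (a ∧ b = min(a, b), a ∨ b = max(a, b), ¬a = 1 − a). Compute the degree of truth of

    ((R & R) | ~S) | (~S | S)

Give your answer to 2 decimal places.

0.74

R & R = min(a, b) on (0.59, 0.59) = 0.59
~S = 1 − 0.26 = 0.74
(R & R) | ~S = max(a, b) on (0.59, 0.74) = 0.74
~S = 1 − 0.26 = 0.74
~S | S = max(a, b) on (0.74, 0.26) = 0.74
((R & R) | ~S) | (~S | S) = max(a, b) on (0.74, 0.74) = 0.74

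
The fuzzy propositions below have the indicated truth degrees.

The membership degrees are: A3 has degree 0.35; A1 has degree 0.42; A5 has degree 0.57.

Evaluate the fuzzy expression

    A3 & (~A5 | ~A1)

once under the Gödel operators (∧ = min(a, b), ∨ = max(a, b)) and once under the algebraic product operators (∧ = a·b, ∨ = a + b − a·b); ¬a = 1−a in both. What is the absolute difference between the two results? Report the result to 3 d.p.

Under Gödel:
  ~A5 = 1 − 0.57 = 0.43
  ~A1 = 1 − 0.42 = 0.58
  ~A5 | ~A1 = max(a, b) on (0.43, 0.58) = 0.58
  A3 & (~A5 | ~A1) = min(a, b) on (0.35, 0.58) = 0.35
  → value = 0.3500
Under algebraic product:
  ~A5 = 1 − 0.5700 = 0.4300
  ~A1 = 1 − 0.4200 = 0.5800
  ~A5 | ~A1 = a + b − a·b on (0.4300, 0.5800) = 0.7606
  A3 & (~A5 | ~A1) = a·b on (0.3500, 0.7606) = 0.2662
  → value = 0.2662
|0.3500 − 0.2662| = 0.084

0.084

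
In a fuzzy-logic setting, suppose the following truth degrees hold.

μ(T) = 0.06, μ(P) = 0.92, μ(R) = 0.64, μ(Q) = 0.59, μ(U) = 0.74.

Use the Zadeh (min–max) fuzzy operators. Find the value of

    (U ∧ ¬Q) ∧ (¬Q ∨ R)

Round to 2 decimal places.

¬Q = 1 − 0.59 = 0.41
U ∧ ¬Q = min(a, b) on (0.74, 0.41) = 0.41
¬Q = 1 − 0.59 = 0.41
¬Q ∨ R = max(a, b) on (0.41, 0.64) = 0.64
(U ∧ ¬Q) ∧ (¬Q ∨ R) = min(a, b) on (0.41, 0.64) = 0.41

0.41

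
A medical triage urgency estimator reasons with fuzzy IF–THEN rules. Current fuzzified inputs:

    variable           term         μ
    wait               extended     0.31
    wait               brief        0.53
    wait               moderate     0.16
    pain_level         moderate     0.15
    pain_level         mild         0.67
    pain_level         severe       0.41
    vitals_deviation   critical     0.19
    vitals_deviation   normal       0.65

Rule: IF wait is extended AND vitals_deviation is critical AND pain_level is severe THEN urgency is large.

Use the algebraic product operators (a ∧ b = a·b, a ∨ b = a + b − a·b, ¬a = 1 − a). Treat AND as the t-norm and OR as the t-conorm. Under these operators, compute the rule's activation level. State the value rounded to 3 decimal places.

0.024

firing strength: extended=0.31, critical=0.19, severe=0.41; AND[a·b] → w = 0.0241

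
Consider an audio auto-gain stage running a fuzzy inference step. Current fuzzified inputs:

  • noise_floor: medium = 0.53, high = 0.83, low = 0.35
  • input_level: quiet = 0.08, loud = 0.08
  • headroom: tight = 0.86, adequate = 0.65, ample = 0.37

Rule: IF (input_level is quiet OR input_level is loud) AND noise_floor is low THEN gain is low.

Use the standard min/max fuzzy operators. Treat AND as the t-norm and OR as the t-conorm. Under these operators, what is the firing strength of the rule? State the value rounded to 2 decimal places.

firing strength: (quiet=0.08 OR loud=0.08) = 0.08; AND[min(a, b)] with low=0.35 → w = 0.08

0.08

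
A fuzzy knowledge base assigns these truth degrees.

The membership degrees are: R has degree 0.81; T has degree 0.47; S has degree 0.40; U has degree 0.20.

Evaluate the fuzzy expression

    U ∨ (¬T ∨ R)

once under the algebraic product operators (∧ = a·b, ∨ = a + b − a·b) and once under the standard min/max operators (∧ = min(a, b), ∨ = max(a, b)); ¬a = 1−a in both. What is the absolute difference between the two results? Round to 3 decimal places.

Under algebraic product:
  ¬T = 1 − 0.4700 = 0.5300
  ¬T ∨ R = a + b − a·b on (0.5300, 0.8100) = 0.9107
  U ∨ (¬T ∨ R) = a + b − a·b on (0.2000, 0.9107) = 0.9286
  → value = 0.9286
Under standard min/max:
  ¬T = 1 − 0.47 = 0.53
  ¬T ∨ R = max(a, b) on (0.53, 0.81) = 0.81
  U ∨ (¬T ∨ R) = max(a, b) on (0.20, 0.81) = 0.81
  → value = 0.8100
|0.9286 − 0.8100| = 0.119

0.119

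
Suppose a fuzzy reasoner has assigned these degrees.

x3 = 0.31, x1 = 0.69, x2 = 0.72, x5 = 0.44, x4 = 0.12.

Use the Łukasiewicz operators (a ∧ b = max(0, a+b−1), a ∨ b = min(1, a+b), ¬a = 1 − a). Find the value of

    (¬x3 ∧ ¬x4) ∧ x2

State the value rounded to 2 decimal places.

0.29

¬x3 = 1 − 0.31 = 0.69
¬x4 = 1 − 0.12 = 0.88
¬x3 ∧ ¬x4 = max(0, a+b−1) on (0.69, 0.88) = 0.57
(¬x3 ∧ ¬x4) ∧ x2 = max(0, a+b−1) on (0.57, 0.72) = 0.29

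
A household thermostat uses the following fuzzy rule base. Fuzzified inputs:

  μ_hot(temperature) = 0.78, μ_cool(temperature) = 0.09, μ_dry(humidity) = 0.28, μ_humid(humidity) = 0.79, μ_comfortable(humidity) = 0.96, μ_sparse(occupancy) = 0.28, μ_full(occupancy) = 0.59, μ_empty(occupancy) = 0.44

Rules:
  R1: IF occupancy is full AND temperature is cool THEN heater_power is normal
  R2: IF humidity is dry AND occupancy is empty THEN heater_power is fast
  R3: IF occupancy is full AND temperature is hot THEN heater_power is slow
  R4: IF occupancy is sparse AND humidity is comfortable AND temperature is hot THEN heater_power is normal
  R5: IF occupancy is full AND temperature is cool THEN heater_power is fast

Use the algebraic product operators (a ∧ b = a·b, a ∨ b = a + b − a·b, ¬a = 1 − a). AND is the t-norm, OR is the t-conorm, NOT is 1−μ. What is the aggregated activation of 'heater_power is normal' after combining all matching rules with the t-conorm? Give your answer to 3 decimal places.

0.252

R1: full=0.59, cool=0.09; AND[a·b] → w = 0.0531
R2: dry=0.28, empty=0.44; AND[a·b] → w = 0.1232
R3: full=0.59, hot=0.78; AND[a·b] → w = 0.4602
R4: sparse=0.28, comfortable=0.96, hot=0.78; AND[a·b] → w = 0.2097
R5: full=0.59, cool=0.09; AND[a·b] → w = 0.0531
Rules with consequent 'normal': {R1, R4} → strengths 0.0531, 0.2097
Aggregate via t-conorm [a + b − a·b]: 0.2516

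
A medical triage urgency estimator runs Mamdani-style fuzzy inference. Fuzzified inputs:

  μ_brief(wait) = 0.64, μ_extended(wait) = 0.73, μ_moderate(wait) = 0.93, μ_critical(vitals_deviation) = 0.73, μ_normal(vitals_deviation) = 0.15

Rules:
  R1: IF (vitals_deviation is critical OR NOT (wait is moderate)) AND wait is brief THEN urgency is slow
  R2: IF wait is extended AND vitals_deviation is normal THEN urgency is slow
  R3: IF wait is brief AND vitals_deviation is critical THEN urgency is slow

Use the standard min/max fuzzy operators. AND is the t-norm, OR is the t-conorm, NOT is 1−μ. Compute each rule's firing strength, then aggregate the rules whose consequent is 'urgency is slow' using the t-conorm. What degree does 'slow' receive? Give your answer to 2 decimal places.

R1: (critical=0.73 OR ¬moderate=1−0.93=0.07) = 0.73; AND[min(a, b)] with brief=0.64 → w = 0.64
R2: extended=0.73, normal=0.15; AND[min(a, b)] → w = 0.15
R3: brief=0.64, critical=0.73; AND[min(a, b)] → w = 0.64
Rules with consequent 'slow': {R1, R2, R3} → strengths 0.64, 0.15, 0.64
Aggregate via t-conorm [max(a, b)]: 0.64

0.64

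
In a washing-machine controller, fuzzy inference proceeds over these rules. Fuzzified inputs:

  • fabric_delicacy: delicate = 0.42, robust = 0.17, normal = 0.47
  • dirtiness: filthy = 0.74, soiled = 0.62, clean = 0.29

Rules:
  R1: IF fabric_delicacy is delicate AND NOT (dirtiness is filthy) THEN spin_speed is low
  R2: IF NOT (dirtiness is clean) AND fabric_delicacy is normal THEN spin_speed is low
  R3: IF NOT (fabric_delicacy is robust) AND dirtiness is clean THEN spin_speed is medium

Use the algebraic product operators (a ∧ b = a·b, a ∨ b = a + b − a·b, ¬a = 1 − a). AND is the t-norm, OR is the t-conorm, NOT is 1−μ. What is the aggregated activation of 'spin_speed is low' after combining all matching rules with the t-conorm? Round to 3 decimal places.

0.406

R1: delicate=0.42, ¬filthy=1−0.74=0.26; AND[a·b] → w = 0.1092
R2: ¬clean=1−0.29=0.71, normal=0.47; AND[a·b] → w = 0.3337
R3: ¬robust=1−0.17=0.83, clean=0.29; AND[a·b] → w = 0.2407
Rules with consequent 'low': {R1, R2} → strengths 0.1092, 0.3337
Aggregate via t-conorm [a + b − a·b]: 0.4065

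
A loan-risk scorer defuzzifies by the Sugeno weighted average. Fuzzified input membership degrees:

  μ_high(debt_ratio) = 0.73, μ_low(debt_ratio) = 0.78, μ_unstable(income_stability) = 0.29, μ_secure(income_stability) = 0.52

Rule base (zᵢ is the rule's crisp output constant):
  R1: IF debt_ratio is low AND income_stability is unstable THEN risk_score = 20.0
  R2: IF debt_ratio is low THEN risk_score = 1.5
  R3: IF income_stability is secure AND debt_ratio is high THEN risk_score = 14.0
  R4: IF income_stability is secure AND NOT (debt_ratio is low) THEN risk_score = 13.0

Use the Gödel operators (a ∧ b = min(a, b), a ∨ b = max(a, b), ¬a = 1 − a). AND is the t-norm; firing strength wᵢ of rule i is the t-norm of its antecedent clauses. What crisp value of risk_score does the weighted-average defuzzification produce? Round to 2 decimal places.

9.45

R1 (z=20.0): low=0.78, unstable=0.29; AND[min(a, b)] → w = 0.29
R2 (z=1.5): low=0.78 → w = 0.78
R3 (z=14.0): secure=0.52, high=0.73; AND[min(a, b)] → w = 0.52
R4 (z=13.0): secure=0.52, ¬low=1−0.78=0.22; AND[min(a, b)] → w = 0.22
Weighted average = (0.29·20.0 + 0.78·1.5 + 0.52·14.0 + 0.22·13.0) / (0.29 + 0.78 + 0.52 + 0.22)
  = 17.1100 / 1.8100 = 9.45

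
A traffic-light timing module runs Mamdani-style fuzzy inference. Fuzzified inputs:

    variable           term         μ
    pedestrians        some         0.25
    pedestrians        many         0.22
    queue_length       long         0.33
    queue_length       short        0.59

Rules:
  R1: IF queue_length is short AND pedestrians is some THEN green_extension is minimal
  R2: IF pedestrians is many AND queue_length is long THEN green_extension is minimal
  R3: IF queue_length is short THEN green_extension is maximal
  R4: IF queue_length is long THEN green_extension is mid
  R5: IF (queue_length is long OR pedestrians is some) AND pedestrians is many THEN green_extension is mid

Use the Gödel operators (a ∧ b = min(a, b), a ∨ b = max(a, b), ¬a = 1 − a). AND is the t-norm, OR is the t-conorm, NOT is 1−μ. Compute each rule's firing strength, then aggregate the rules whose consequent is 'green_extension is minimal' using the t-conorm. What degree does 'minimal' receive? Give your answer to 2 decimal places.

0.25

R1: short=0.59, some=0.25; AND[min(a, b)] → w = 0.25
R2: many=0.22, long=0.33; AND[min(a, b)] → w = 0.22
R3: short=0.59 → w = 0.59
R4: long=0.33 → w = 0.33
R5: (long=0.33 OR some=0.25) = 0.33; AND[min(a, b)] with many=0.22 → w = 0.22
Rules with consequent 'minimal': {R1, R2} → strengths 0.25, 0.22
Aggregate via t-conorm [max(a, b)]: 0.25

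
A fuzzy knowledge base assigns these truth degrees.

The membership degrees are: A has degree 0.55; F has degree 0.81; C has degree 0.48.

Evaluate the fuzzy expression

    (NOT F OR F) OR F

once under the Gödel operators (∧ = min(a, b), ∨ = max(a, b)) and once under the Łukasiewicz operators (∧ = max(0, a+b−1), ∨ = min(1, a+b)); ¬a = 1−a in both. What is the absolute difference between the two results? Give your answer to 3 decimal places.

Under Gödel:
  NOT F = 1 − 0.81 = 0.19
  NOT F OR F = max(a, b) on (0.19, 0.81) = 0.81
  (NOT F OR F) OR F = max(a, b) on (0.81, 0.81) = 0.81
  → value = 0.8100
Under Łukasiewicz:
  NOT F = 1 − 0.81 = 0.19
  NOT F OR F = min(1, a+b) on (0.19, 0.81) = 1.00
  (NOT F OR F) OR F = min(1, a+b) on (1.00, 0.81) = 1.00
  → value = 1.0000
|0.8100 − 1.0000| = 0.190

0.190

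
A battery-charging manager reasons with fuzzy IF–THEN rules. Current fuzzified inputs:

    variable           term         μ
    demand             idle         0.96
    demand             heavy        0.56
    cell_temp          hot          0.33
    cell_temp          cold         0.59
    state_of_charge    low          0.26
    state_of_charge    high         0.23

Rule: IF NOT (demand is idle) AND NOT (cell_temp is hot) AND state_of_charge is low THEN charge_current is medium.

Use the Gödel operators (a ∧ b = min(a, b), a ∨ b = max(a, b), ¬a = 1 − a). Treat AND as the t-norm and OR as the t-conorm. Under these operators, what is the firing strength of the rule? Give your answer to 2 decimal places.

firing strength: ¬idle=1−0.96=0.04, ¬hot=1−0.33=0.67, low=0.26; AND[min(a, b)] → w = 0.04

0.04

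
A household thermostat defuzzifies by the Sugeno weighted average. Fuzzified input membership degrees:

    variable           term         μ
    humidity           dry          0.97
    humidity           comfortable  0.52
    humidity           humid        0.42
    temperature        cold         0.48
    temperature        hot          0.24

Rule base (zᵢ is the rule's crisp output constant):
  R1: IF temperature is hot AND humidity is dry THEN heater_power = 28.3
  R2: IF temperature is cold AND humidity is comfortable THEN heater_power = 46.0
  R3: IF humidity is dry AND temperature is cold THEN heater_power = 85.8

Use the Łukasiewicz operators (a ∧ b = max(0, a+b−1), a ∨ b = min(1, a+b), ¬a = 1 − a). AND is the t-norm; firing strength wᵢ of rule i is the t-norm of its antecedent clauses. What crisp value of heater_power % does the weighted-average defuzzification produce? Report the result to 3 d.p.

67.505

R1 (z=28.3): hot=0.24, dry=0.97; AND[max(0, a+b−1)] → w = 0.21
R2 (z=46.0): cold=0.48, comfortable=0.52; AND[max(0, a+b−1)] → w = 0.00
R3 (z=85.8): dry=0.97, cold=0.48; AND[max(0, a+b−1)] → w = 0.45
Weighted average = (0.21·28.3 + 0.00·46.0 + 0.45·85.8) / (0.21 + 0.00 + 0.45)
  = 44.5530 / 0.6600 = 67.505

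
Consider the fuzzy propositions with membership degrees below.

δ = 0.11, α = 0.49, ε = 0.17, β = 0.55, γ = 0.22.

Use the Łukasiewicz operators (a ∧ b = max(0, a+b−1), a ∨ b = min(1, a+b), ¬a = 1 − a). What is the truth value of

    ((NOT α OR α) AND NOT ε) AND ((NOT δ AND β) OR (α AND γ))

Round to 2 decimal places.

0.27

NOT α = 1 − 0.49 = 0.51
NOT α OR α = min(1, a+b) on (0.51, 0.49) = 1.00
NOT ε = 1 − 0.17 = 0.83
(NOT α OR α) AND NOT ε = max(0, a+b−1) on (1.00, 0.83) = 0.83
NOT δ = 1 − 0.11 = 0.89
NOT δ AND β = max(0, a+b−1) on (0.89, 0.55) = 0.44
α AND γ = max(0, a+b−1) on (0.49, 0.22) = 0.00
(NOT δ AND β) OR (α AND γ) = min(1, a+b) on (0.44, 0.00) = 0.44
((NOT α OR α) AND NOT ε) AND ((NOT δ AND β) OR (α AND γ)) = max(0, a+b−1) on (0.83, 0.44) = 0.27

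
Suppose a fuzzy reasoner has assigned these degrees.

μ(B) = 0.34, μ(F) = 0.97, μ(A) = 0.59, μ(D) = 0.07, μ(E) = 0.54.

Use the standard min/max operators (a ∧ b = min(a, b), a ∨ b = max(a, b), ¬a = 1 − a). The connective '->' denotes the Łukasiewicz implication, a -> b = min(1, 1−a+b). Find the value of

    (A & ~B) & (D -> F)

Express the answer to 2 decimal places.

0.59

~B = 1 − 0.34 = 0.66
A & ~B = min(a, b) on (0.59, 0.66) = 0.59
D -> F  [Łukasiewicz: min(1, 1−a+b)] with a=0.07, b=0.97 → 1.00
(A & ~B) & (D -> F) = min(a, b) on (0.59, 1.00) = 0.59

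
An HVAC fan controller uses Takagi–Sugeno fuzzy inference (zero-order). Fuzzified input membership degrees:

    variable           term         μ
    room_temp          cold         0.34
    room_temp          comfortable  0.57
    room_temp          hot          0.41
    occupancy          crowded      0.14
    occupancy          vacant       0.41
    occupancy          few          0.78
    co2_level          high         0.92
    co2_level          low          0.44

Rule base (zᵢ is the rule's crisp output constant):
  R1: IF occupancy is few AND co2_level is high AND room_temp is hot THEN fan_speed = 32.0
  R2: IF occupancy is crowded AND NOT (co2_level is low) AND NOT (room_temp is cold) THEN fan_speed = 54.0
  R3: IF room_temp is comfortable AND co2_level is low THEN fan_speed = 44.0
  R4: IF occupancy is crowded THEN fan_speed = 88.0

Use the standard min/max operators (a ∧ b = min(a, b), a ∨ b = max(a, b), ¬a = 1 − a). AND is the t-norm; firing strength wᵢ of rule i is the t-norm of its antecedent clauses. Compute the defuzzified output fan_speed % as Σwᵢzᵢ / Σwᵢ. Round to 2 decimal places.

46.34

R1 (z=32.0): few=0.78, high=0.92, hot=0.41; AND[min(a, b)] → w = 0.41
R2 (z=54.0): crowded=0.14, ¬low=1−0.44=0.56, ¬cold=1−0.34=0.66; AND[min(a, b)] → w = 0.14
R3 (z=44.0): comfortable=0.57, low=0.44; AND[min(a, b)] → w = 0.44
R4 (z=88.0): crowded=0.14 → w = 0.14
Weighted average = (0.41·32.0 + 0.14·54.0 + 0.44·44.0 + 0.14·88.0) / (0.41 + 0.14 + 0.44 + 0.14)
  = 52.3600 / 1.1300 = 46.34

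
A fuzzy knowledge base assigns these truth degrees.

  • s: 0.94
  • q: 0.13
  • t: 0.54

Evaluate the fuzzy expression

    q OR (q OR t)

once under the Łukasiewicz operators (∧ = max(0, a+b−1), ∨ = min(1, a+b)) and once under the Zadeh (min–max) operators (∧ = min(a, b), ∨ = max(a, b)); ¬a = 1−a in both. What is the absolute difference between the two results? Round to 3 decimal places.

Under Łukasiewicz:
  q OR t = min(1, a+b) on (0.13, 0.54) = 0.67
  q OR (q OR t) = min(1, a+b) on (0.13, 0.67) = 0.80
  → value = 0.8000
Under Zadeh (min–max):
  q OR t = max(a, b) on (0.13, 0.54) = 0.54
  q OR (q OR t) = max(a, b) on (0.13, 0.54) = 0.54
  → value = 0.5400
|0.8000 − 0.5400| = 0.260

0.260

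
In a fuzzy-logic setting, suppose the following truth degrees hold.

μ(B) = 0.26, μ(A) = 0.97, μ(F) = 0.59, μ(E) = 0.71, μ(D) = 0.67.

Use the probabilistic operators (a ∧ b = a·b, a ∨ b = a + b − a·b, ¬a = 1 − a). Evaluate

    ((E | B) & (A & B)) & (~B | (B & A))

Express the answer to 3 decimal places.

0.160

E | B = a + b − a·b on (0.7100, 0.2600) = 0.7854
A & B = a·b on (0.9700, 0.2600) = 0.2522
(E | B) & (A & B) = a·b on (0.7854, 0.2522) = 0.1981
~B = 1 − 0.2600 = 0.7400
B & A = a·b on (0.2600, 0.9700) = 0.2522
~B | (B & A) = a + b − a·b on (0.7400, 0.2522) = 0.8056
((E | B) & (A & B)) & (~B | (B & A)) = a·b on (0.1981, 0.8056) = 0.1596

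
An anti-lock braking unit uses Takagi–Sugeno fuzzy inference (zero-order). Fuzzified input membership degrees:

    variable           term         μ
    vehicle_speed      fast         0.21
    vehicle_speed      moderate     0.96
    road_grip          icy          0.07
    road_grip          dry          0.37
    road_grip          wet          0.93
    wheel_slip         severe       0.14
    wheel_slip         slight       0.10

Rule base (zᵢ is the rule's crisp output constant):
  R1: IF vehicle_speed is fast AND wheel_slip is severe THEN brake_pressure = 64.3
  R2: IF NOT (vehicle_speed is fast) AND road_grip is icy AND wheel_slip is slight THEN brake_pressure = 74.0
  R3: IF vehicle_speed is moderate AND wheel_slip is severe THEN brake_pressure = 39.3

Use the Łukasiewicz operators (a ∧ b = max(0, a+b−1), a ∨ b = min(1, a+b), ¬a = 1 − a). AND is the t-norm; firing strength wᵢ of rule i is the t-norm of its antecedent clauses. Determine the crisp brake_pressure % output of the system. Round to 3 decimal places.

R1 (z=64.3): fast=0.21, severe=0.14; AND[max(0, a+b−1)] → w = 0.00
R2 (z=74.0): ¬fast=1−0.21=0.79, icy=0.07, slight=0.10; AND[max(0, a+b−1)] → w = 0.00
R3 (z=39.3): moderate=0.96, severe=0.14; AND[max(0, a+b−1)] → w = 0.10
Weighted average = (0.00·64.3 + 0.00·74.0 + 0.10·39.3) / (0.00 + 0.00 + 0.10)
  = 3.9300 / 0.1000 = 39.300

39.300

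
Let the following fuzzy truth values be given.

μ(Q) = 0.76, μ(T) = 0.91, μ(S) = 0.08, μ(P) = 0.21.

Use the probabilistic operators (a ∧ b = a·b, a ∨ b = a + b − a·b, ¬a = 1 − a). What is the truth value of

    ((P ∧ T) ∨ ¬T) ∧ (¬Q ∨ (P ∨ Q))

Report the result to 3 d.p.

P ∧ T = a·b on (0.2100, 0.9100) = 0.1911
¬T = 1 − 0.9100 = 0.0900
(P ∧ T) ∨ ¬T = a + b − a·b on (0.1911, 0.0900) = 0.2639
¬Q = 1 − 0.7600 = 0.2400
P ∨ Q = a + b − a·b on (0.2100, 0.7600) = 0.8104
¬Q ∨ (P ∨ Q) = a + b − a·b on (0.2400, 0.8104) = 0.8559
((P ∧ T) ∨ ¬T) ∧ (¬Q ∨ (P ∨ Q)) = a·b on (0.2639, 0.8559) = 0.2259

0.226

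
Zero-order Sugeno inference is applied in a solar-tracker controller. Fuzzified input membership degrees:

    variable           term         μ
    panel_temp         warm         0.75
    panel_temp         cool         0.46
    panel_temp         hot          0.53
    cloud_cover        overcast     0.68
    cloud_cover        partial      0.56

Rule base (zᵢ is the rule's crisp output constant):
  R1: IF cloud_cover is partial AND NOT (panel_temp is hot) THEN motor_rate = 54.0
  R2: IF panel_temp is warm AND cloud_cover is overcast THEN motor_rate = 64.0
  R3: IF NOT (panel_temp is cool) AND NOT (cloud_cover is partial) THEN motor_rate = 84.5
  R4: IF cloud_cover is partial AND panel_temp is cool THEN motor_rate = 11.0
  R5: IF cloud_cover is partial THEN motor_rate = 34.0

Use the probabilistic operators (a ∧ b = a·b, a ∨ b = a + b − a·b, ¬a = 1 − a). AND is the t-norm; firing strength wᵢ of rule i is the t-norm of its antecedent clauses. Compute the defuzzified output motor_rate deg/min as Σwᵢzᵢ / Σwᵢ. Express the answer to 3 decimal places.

48.569

R1 (z=54.0): partial=0.56, ¬hot=1−0.53=0.47; AND[a·b] → w = 0.2632
R2 (z=64.0): warm=0.75, overcast=0.68; AND[a·b] → w = 0.5100
R3 (z=84.5): ¬cool=1−0.46=0.54, ¬partial=1−0.56=0.44; AND[a·b] → w = 0.2376
R4 (z=11.0): partial=0.56, cool=0.46; AND[a·b] → w = 0.2576
R5 (z=34.0): partial=0.56 → w = 0.5600
Weighted average = (0.2632·54.0 + 0.5100·64.0 + 0.2376·84.5 + 0.2576·11.0 + 0.5600·34.0) / (0.2632 + 0.5100 + 0.2376 + 0.2576 + 0.5600)
  = 88.8036 / 1.8284 = 48.569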